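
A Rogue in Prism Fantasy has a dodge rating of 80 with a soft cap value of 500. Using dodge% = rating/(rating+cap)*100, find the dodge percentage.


dodge% = 80 / (80 + 500) * 100
= 80 / 580 * 100
= 0.137931 * 100
= 13.79%

13.79%


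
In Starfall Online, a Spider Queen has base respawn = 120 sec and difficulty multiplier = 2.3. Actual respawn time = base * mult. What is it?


Respawn time = base * multiplier
= 120 * 2.3
= 276.0 seconds

276.0 seconds


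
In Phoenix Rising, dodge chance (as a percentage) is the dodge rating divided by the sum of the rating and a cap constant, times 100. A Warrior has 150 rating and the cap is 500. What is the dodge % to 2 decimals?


dodge% = 150 / (150 + 500) * 100
= 150 / 650 * 100
= 0.230769 * 100
= 23.08%

23.08%


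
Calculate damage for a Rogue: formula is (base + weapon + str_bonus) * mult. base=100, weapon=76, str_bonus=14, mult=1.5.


Sum base + weapon + str = 100 + 76 + 14 = 190
Multiply by 1.5:
190 * 1.5 = 285.0

285.0 damage


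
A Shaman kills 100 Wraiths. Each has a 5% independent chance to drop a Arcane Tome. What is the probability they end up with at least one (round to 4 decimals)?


P(at least one) = 1 - P(none) = 1 - (1-p)^n
p = 5/100 = 0.05
1 - p = 0.95
(1 - p)^100 = 0.95^100 = 0.005921
P(at least one) = 1 - 0.005921 = 0.9941

0.9941


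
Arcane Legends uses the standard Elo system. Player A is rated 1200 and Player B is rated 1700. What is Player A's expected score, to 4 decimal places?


Elo expected score: Ea = 1/(1 + 10^((Rb-Ra)/400))
Rb - Ra = 1700 - 1200 = 500
(Rb-Ra)/400 = 500/400 = 1.25
10^1.25 = 17.782794
Ea = 1/(1 + 17.782794) = 1/18.782794 = 0.0532

0.0532


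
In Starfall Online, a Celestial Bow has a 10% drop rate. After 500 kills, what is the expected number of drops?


Expected drops = kills * (drop_rate / 100)
= 500 * (10 / 100)
= 500 * 0.1
= 50.0

50.0 drops


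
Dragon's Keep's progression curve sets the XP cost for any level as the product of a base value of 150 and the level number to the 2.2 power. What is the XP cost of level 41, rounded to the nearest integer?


XP = 150 * level^2.2
Substitute level = 41:
XP = 150 * 41^2.2
= 150 * 3532.8442
= 529927

529927 XP


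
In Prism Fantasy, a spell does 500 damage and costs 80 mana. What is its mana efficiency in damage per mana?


Efficiency = damage / mana
= 500 / 80
= 6.25

6.25 dmg/mana


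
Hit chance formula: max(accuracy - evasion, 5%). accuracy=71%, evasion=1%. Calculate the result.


accuracy - evasion = 71 - 1 = 70
Apply floor: max(70, 5) = 70
Hit chance = 70%

70%


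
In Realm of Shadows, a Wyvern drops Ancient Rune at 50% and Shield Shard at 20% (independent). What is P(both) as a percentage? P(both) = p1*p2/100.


For independent events, P(both) = P(A) * P(B)
= 50% * 20%
= 1000 / 100 %
= 10.0%

10.0%


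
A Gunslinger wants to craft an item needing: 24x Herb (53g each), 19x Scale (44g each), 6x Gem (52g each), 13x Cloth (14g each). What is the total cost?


Cost breakdown:
  Herb: 24 * 53 = 1272
  Scale: 19 * 44 = 836
  Gem: 6 * 52 = 312
  Cloth: 13 * 14 = 182
Total = 1272 + 836 + 312 + 182 = 2602

2602 gold


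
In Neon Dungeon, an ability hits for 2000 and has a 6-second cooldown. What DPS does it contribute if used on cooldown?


DPS = damage / cooldown
= 2000 / 6
= 333.33

333.33 DPS


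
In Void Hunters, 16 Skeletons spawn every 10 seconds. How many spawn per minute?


Spawns per minute = count * (60 / interval)
= 16 * (60 / 10)
= 16 * 6.0
= 96.0

96.0 per minute


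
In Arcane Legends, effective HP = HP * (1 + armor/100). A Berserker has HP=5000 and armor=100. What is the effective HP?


EHP = 5000 * (1 + 100/100)
= 5000 * (1 + 1.0)
= 5000 * 2.0
= 10000.0

10000.0 EHP


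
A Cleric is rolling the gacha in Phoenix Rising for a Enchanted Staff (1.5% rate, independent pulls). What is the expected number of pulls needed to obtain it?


Expected pulls for a geometric distribution = 1/p = 100 / rate%
= 100 / 1.5
= 66.67

66.67 pulls


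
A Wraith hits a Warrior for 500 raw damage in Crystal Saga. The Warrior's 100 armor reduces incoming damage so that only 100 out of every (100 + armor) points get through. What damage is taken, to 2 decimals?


actual = 500 * 100 / (100 + 100)
= 500 * 100 / 200
= 50000 / 200
= 250.00

250.00 damage


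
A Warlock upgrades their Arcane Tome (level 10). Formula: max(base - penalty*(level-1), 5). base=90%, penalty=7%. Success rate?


raw_rate = 90 - 7 * (10 - 1)
= 90 - 7 * 9
= 90 - 63
= 27
Apply floor: max(27, 5) = 27%

27%


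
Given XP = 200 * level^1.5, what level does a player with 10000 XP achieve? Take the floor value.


XP = 200 * level^1.5, so level = (XP / 200)^(1/1.5)
= (10000 / 200)^(1/1.5)
= 50.0^0.6667
= 13.5721
Floor: level = 13

level 13


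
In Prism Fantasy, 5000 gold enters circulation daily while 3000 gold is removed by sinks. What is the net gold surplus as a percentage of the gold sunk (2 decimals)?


Net gold = 5000 - 3000 = 2000
Inflation rate = net / sunk * 100 = 2000 / 3000 * 100
= 0.666667 * 100
= 66.67%

66.67%


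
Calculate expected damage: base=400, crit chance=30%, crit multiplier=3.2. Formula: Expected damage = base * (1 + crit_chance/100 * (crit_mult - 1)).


E[dmg] = base * (1 + crit_chance * (crit_mult - 1))
cc as decimal = 30/100 = 0.3
cm - 1 = 3.2 - 1 = 2.2
Bonus factor = 0.3 * 2.2 = 0.66
Total multiplier = 1 + 0.66 = 1.66
Expected damage = 400 * 1.66 = 664.00

664.00 damage


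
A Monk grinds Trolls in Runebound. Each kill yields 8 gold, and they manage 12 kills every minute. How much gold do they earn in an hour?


Gold per minute = 8 * 12 = 96
Gold per hour = 96 * 60 = 5760

5760 gold/hour


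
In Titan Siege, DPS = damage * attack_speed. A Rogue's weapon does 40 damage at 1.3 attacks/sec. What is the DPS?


DPS = damage * attack_speed
= 40 * 1.3
= 52.0

52.0 DPS


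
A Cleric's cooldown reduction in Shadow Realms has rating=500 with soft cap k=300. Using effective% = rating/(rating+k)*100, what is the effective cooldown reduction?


effective% = rating / (rating + k) * 100
= 500 / (500 + 300) * 100
= 500 / 800 * 100
= 0.625 * 100
= 62.50%

62.50%


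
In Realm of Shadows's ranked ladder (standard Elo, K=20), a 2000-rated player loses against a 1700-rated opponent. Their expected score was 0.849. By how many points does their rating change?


Elo update: delta = K * (S - Ea), where S = 0 (loses)
S - Ea = 0 - 0.849 = -0.849
Rating change = 20 * -0.849
= -16.98

-16.98 rating points


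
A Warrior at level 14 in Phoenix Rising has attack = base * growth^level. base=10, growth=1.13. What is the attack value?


value = base * growth^level
= 10 * 1.13^14
= 10 * 5.534753
= 55.35

55.35 attack


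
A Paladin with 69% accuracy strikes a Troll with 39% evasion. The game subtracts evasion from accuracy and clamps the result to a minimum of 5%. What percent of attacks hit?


accuracy - evasion = 69 - 39 = 30
Apply floor: max(30, 5) = 30
Hit chance = 30%

30%


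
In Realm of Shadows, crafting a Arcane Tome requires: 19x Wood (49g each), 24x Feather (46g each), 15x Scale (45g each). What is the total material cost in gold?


Cost breakdown:
  Wood: 19 * 49 = 931
  Feather: 24 * 46 = 1104
  Scale: 15 * 45 = 675
Total = 931 + 1104 + 675 = 2710

2710 gold


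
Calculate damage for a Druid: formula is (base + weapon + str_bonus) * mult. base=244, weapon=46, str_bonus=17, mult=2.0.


Sum base + weapon + str = 244 + 46 + 17 = 307
Multiply by 2.0:
307 * 2.0 = 614.0

614.0 damage


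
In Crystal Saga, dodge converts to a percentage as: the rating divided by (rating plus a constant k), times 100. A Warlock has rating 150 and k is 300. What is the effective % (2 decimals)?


effective% = rating / (rating + k) * 100
= 150 / (150 + 300) * 100
= 150 / 450 * 100
= 0.333333 * 100
= 33.33%

33.33%


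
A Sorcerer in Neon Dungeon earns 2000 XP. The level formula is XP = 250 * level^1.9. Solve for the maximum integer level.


XP = 250 * level^1.9, so level = (XP / 250)^(1/1.9)
= (2000 / 250)^(1/1.9)
= 8.0^0.5263
= 2.9875
Floor: level = 2

level 2


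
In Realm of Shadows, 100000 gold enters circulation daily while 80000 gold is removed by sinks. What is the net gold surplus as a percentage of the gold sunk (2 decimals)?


Net gold = 100000 - 80000 = 20000
Inflation rate = net / sunk * 100 = 20000 / 80000 * 100
= 0.25 * 100
= 25.00%

25.00%


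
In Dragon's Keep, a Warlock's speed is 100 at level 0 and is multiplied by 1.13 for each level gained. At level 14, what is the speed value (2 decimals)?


value = base * growth^level
= 100 * 1.13^14
= 100 * 5.534753
= 553.48

553.48 speed


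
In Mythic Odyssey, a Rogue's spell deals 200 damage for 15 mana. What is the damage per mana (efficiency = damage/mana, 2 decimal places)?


Efficiency = damage / mana
= 200 / 15
= 13.33

13.33 dmg/mana


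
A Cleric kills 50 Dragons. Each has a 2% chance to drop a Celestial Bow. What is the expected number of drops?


Expected drops = kills * (drop_rate / 100)
= 50 * (2 / 100)
= 50 * 0.02
= 1.0

1.0 drops


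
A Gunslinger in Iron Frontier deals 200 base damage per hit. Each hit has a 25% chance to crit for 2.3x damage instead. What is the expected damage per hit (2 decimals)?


E[dmg] = base * (1 + crit_chance * (crit_mult - 1))
cc as decimal = 25/100 = 0.25
cm - 1 = 2.3 - 1 = 1.3
Bonus factor = 0.25 * 1.3 = 0.325
Total multiplier = 1 + 0.325 = 1.325
Expected damage = 200 * 1.325 = 265.00

265.00 damage


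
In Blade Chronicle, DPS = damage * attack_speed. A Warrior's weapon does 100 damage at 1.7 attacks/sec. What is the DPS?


DPS = damage * attack_speed
= 100 * 1.7
= 170.0

170.0 DPS


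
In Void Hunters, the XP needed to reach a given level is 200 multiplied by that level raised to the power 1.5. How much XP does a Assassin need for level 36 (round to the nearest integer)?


XP = 200 * level^1.5
Substitute level = 36:
XP = 200 * 36^1.5
= 200 * 216.0
= 43200

43200 XP


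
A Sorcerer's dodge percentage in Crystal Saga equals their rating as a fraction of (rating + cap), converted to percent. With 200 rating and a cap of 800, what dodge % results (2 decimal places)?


dodge% = 200 / (200 + 800) * 100
= 200 / 1000 * 100
= 0.2 * 100
= 20.00%

20.00%


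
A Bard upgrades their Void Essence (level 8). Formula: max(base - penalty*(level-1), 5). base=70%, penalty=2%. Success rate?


raw_rate = 70 - 2 * (8 - 1)
= 70 - 2 * 7
= 70 - 14
= 56
Apply floor: max(56, 5) = 56%

56%


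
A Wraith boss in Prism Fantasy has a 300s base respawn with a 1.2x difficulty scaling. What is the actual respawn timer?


Respawn time = base * multiplier
= 300 * 1.2
= 360.0 seconds

360.0 seconds


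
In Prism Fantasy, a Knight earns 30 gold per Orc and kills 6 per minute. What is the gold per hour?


Gold per minute = 30 * 6 = 180
Gold per hour = 180 * 60 = 10800

10800 gold/hour


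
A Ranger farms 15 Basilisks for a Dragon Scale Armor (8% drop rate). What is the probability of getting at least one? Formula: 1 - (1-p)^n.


P(at least one) = 1 - P(none) = 1 - (1-p)^n
p = 8/100 = 0.08
1 - p = 0.92
(1 - p)^15 = 0.92^15 = 0.286297
P(at least one) = 1 - 0.286297 = 0.7137

0.7137


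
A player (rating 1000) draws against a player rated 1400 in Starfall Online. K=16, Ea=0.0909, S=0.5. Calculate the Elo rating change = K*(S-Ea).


Elo update: delta = K * (S - Ea), where S = 0.5 (draws)
S - Ea = 0.5 - 0.0909 = 0.4091
Rating change = 16 * 0.4091
= 6.55

6.55 rating points


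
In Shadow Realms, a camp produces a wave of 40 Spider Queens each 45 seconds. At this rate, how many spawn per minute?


Spawns per minute = count * (60 / interval)
= 40 * (60 / 45)
= 40 * 1.3333
= 53.33

53.33 per minute


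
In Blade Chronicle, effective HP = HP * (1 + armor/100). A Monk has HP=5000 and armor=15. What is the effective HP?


EHP = 5000 * (1 + 15/100)
= 5000 * (1 + 0.15)
= 5000 * 1.15
= 5750.0

5750.0 EHP


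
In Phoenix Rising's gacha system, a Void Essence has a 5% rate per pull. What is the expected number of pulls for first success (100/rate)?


Expected pulls for a geometric distribution = 1/p = 100 / rate%
= 100 / 5
= 20.0

20.0 pulls


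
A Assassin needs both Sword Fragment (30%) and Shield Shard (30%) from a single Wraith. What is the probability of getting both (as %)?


For independent events, P(both) = P(A) * P(B)
= 30% * 30%
= 900 / 100 %
= 9.0%

9.0%


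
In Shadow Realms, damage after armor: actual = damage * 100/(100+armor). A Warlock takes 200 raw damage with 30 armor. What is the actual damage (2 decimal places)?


actual = 200 * 100 / (100 + 30)
= 200 * 100 / 130
= 20000 / 130
= 153.85

153.85 damage


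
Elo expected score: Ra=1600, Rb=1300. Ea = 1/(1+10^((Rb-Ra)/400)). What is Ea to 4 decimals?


Elo expected score: Ea = 1/(1 + 10^((Rb-Ra)/400))
Rb - Ra = 1300 - 1600 = -300
(Rb-Ra)/400 = -300/400 = -0.75
10^-0.75 = 0.177828
Ea = 1/(1 + 0.177828) = 1/1.177828 = 0.8490

0.8490


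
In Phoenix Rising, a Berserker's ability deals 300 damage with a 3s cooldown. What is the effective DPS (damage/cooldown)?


DPS = damage / cooldown
= 300 / 3
= 100.00

100.00 DPS


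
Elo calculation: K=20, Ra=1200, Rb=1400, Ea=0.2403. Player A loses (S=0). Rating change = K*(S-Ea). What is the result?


Elo update: delta = K * (S - Ea), where S = 0 (loses)
S - Ea = 0 - 0.2403 = -0.2403
Rating change = 20 * -0.2403
= -4.81

-4.81 rating points


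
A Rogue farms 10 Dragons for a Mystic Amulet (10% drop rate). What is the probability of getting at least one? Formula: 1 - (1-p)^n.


P(at least one) = 1 - P(none) = 1 - (1-p)^n
p = 10/100 = 0.1
1 - p = 0.9
(1 - p)^10 = 0.9^10 = 0.348678
P(at least one) = 1 - 0.348678 = 0.6513

0.6513


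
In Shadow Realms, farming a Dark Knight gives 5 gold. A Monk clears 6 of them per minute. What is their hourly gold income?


Gold per minute = 5 * 6 = 30
Gold per hour = 30 * 60 = 1800

1800 gold/hour


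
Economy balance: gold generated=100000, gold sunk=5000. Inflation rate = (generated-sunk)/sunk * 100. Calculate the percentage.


Net gold = 100000 - 5000 = 95000
Inflation rate = net / sunk * 100 = 95000 / 5000 * 100
= 19.0 * 100
= 1900.00%

1900.00%


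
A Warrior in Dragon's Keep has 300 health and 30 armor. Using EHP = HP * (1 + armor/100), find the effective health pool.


EHP = 300 * (1 + 30/100)
= 300 * (1 + 0.3)
= 300 * 1.3
= 390.0

390.0 EHP


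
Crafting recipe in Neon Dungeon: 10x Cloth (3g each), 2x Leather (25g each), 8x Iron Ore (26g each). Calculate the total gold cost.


Cost breakdown:
  Cloth: 10 * 3 = 30
  Leather: 2 * 25 = 50
  Iron Ore: 8 * 26 = 208
Total = 30 + 50 + 208 = 288

288 gold


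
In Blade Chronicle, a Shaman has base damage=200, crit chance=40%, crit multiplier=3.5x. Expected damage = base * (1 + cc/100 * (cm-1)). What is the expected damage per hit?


E[dmg] = base * (1 + crit_chance * (crit_mult - 1))
cc as decimal = 40/100 = 0.4
cm - 1 = 3.5 - 1 = 2.5
Bonus factor = 0.4 * 2.5 = 1.0
Total multiplier = 1 + 1.0 = 2.0
Expected damage = 200 * 2.0 = 400.00

400.00 damage


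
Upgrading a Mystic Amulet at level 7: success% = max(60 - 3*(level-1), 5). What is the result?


raw_rate = 60 - 3 * (7 - 1)
= 60 - 3 * 6
= 60 - 18
= 42
Apply floor: max(42, 5) = 42%

42%


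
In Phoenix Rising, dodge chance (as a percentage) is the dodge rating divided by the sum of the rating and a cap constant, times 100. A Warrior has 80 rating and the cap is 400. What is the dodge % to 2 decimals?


dodge% = 80 / (80 + 400) * 100
= 80 / 480 * 100
= 0.166667 * 100
= 16.67%

16.67%


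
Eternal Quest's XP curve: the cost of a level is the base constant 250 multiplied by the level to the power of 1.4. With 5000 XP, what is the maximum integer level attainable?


XP = 250 * level^1.4, so level = (XP / 250)^(1/1.4)
= (5000 / 250)^(1/1.4)
= 20.0^0.7143
= 8.4978
Floor: level = 8

level 8


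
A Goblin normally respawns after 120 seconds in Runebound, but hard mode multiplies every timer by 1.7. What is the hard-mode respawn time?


Respawn time = base * multiplier
= 120 * 1.7
= 204.0 seconds

204.0 seconds


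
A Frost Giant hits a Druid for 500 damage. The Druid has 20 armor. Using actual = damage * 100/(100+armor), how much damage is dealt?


actual = 500 * 100 / (100 + 20)
= 500 * 100 / 120
= 50000 / 120
= 416.67

416.67 damage


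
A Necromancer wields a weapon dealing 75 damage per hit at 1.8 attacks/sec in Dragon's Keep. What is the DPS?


DPS = damage * attack_speed
= 75 * 1.8
= 135.0

135.0 DPS


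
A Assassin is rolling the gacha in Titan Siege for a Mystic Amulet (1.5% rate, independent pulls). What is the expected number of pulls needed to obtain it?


Expected pulls for a geometric distribution = 1/p = 100 / rate%
= 100 / 1.5
= 66.67

66.67 pulls


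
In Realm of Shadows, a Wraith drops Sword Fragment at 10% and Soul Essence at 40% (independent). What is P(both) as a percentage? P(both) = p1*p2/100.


For independent events, P(both) = P(A) * P(B)
= 10% * 40%
= 400 / 100 %
= 4.0%

4.0%


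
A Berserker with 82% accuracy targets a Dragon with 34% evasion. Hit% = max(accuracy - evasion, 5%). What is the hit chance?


accuracy - evasion = 82 - 34 = 48
Apply floor: max(48, 5) = 48
Hit chance = 48%

48%


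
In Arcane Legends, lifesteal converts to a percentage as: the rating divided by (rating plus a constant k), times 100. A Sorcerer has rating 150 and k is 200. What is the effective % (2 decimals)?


effective% = rating / (rating + k) * 100
= 150 / (150 + 200) * 100
= 150 / 350 * 100
= 0.428571 * 100
= 42.86%

42.86%


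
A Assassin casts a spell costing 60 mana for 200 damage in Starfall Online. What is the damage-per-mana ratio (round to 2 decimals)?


Efficiency = damage / mana
= 200 / 60
= 3.33

3.33 dmg/mana


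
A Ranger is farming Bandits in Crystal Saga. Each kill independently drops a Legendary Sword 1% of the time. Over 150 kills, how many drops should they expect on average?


Expected drops = kills * (drop_rate / 100)
= 150 * (1 / 100)
= 150 * 0.01
= 1.5

1.5 drops


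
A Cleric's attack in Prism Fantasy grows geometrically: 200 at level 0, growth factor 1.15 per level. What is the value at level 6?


value = base * growth^level
= 200 * 1.15^6
= 200 * 2.313061
= 462.61

462.61 attack


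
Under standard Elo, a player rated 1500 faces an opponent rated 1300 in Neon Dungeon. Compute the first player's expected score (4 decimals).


Elo expected score: Ea = 1/(1 + 10^((Rb-Ra)/400))
Rb - Ra = 1300 - 1500 = -200
(Rb-Ra)/400 = -200/400 = -0.5
10^-0.5 = 0.316228
Ea = 1/(1 + 0.316228) = 1/1.316228 = 0.7597

0.7597


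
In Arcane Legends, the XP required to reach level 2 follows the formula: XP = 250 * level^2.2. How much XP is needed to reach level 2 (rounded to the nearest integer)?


XP = 250 * level^2.2
Substitute level = 2:
XP = 250 * 2^2.2
= 250 * 4.5948
= 1149

1149 XP


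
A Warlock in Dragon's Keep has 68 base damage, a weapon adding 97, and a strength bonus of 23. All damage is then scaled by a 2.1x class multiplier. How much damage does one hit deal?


Sum base + weapon + str = 68 + 97 + 23 = 188
Multiply by 2.1:
188 * 2.1 = 394.8

394.8 damage


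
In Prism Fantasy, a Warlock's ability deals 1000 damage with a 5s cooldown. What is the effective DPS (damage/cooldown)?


DPS = damage / cooldown
= 1000 / 5
= 200.00

200.00 DPS


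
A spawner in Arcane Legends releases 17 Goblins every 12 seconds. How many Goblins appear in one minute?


Spawns per minute = count * (60 / interval)
= 17 * (60 / 12)
= 17 * 5.0
= 85.0

85.0 per minute


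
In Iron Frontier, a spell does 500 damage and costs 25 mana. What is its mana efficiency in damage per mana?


Efficiency = damage / mana
= 500 / 25
= 20.00

20.00 dmg/mana


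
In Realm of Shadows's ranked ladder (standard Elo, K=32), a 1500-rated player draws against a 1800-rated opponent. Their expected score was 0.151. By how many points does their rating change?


Elo update: delta = K * (S - Ea), where S = 0.5 (draws)
S - Ea = 0.5 - 0.151 = 0.349
Rating change = 32 * 0.349
= 11.17

11.17 rating points


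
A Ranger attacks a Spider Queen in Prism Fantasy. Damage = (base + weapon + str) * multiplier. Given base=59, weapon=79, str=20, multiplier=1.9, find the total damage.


Sum base + weapon + str = 59 + 79 + 20 = 158
Multiply by 1.9:
158 * 1.9 = 300.2

300.2 damage


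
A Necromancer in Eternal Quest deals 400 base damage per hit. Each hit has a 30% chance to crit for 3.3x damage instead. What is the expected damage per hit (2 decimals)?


E[dmg] = base * (1 + crit_chance * (crit_mult - 1))
cc as decimal = 30/100 = 0.3
cm - 1 = 3.3 - 1 = 2.3
Bonus factor = 0.3 * 2.3 = 0.69
Total multiplier = 1 + 0.69 = 1.69
Expected damage = 400 * 1.69 = 676.00

676.00 damage


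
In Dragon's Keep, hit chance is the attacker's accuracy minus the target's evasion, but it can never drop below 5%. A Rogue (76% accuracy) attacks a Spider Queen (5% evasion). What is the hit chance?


accuracy - evasion = 76 - 5 = 71
Apply floor: max(71, 5) = 71
Hit chance = 71%

71%


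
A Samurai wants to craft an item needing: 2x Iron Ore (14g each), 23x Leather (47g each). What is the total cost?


Cost breakdown:
  Iron Ore: 2 * 14 = 28
  Leather: 23 * 47 = 1081
Total = 28 + 1081 = 1109

1109 gold


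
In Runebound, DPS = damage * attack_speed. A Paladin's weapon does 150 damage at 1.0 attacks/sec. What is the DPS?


DPS = damage * attack_speed
= 150 * 1.0
= 150.0

150.0 DPS


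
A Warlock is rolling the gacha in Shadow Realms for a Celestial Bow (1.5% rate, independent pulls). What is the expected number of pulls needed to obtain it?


Expected pulls for a geometric distribution = 1/p = 100 / rate%
= 100 / 1.5
= 66.67

66.67 pulls


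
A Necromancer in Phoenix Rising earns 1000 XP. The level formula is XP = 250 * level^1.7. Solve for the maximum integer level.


XP = 250 * level^1.7, so level = (XP / 250)^(1/1.7)
= (1000 / 250)^(1/1.7)
= 4.0^0.5882
= 2.2602
Floor: level = 2

level 2


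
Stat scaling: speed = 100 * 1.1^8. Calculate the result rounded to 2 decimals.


value = base * growth^level
= 100 * 1.1^8
= 100 * 2.143589
= 214.36

214.36 speed


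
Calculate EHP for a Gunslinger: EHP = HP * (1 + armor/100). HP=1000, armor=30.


EHP = 1000 * (1 + 30/100)
= 1000 * (1 + 0.3)
= 1000 * 1.3
= 1300.0

1300.0 EHP


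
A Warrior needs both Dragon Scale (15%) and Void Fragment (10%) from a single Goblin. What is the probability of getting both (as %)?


For independent events, P(both) = P(A) * P(B)
= 15% * 10%
= 150 / 100 %
= 1.5%

1.5%


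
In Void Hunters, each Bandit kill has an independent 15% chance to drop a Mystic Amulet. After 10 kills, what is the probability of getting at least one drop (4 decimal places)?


P(at least one) = 1 - P(none) = 1 - (1-p)^n
p = 15/100 = 0.15
1 - p = 0.85
(1 - p)^10 = 0.85^10 = 0.196874
P(at least one) = 1 - 0.196874 = 0.8031

0.8031


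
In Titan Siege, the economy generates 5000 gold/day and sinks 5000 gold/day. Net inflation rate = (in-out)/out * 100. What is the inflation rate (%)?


Net gold = 5000 - 5000 = 0
Inflation rate = net / sunk * 100 = 0 / 5000 * 100
= 0.0 * 100
= 0.00%

0.00%


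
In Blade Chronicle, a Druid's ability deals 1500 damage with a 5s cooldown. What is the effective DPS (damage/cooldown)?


DPS = damage / cooldown
= 1500 / 5
= 300.00

300.00 DPS


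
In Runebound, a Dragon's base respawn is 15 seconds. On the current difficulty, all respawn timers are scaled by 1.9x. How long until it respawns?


Respawn time = base * multiplier
= 15 * 1.9
= 28.5 seconds

28.5 seconds


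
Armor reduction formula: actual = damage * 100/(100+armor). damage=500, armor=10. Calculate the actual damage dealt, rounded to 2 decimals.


actual = 500 * 100 / (100 + 10)
= 500 * 100 / 110
= 50000 / 110
= 454.55

454.55 damage


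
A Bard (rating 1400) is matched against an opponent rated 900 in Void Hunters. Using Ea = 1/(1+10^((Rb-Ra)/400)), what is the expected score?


Elo expected score: Ea = 1/(1 + 10^((Rb-Ra)/400))
Rb - Ra = 900 - 1400 = -500
(Rb-Ra)/400 = -500/400 = -1.25
10^-1.25 = 0.056234
Ea = 1/(1 + 0.056234) = 1/1.056234 = 0.9468

0.9468


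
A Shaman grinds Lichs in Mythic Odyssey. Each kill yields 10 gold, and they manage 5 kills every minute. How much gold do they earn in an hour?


Gold per minute = 10 * 5 = 50
Gold per hour = 50 * 60 = 3000

3000 gold/hour


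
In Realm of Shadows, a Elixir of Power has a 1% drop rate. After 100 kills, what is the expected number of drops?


Expected drops = kills * (drop_rate / 100)
= 100 * (1 / 100)
= 100 * 0.01
= 1.0

1.0 drops


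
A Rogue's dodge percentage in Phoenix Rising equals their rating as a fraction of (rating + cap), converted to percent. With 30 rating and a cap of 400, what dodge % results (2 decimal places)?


dodge% = 30 / (30 + 400) * 100
= 30 / 430 * 100
= 0.069767 * 100
= 6.98%

6.98%


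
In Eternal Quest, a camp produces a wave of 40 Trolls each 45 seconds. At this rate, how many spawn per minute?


Spawns per minute = count * (60 / interval)
= 40 * (60 / 45)
= 40 * 1.3333
= 53.33

53.33 per minute


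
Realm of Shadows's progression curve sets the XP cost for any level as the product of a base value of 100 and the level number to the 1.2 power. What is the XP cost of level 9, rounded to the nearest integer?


XP = 100 * level^1.2
Substitute level = 9:
XP = 100 * 9^1.2
= 100 * 13.9666
= 1397

1397 XP


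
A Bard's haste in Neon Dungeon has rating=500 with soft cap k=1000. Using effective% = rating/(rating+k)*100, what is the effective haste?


effective% = rating / (rating + k) * 100
= 500 / (500 + 1000) * 100
= 500 / 1500 * 100
= 0.333333 * 100
= 33.33%

33.33%


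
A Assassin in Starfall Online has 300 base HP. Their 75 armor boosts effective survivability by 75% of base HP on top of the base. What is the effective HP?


EHP = 300 * (1 + 75/100)
= 300 * (1 + 0.75)
= 300 * 1.75
= 525.0

525.0 EHP


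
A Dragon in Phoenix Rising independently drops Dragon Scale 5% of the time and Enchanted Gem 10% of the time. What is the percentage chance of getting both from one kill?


For independent events, P(both) = P(A) * P(B)
= 5% * 10%
= 50 / 100 %
= 0.5%

0.5%


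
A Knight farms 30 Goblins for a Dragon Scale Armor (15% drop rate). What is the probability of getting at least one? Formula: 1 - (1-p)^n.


P(at least one) = 1 - P(none) = 1 - (1-p)^n
p = 15/100 = 0.15
1 - p = 0.85
(1 - p)^30 = 0.85^30 = 0.007631
P(at least one) = 1 - 0.007631 = 0.9924

0.9924


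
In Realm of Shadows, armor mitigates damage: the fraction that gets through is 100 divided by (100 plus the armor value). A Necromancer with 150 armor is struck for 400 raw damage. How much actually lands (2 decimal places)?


actual = 400 * 100 / (100 + 150)
= 400 * 100 / 250
= 40000 / 250
= 160.00

160.00 damage


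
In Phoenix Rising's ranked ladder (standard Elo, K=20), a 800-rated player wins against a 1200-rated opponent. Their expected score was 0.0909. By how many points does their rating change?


Elo update: delta = K * (S - Ea), where S = 1 (wins)
S - Ea = 1 - 0.0909 = 0.9091
Rating change = 20 * 0.9091
= 18.18

18.18 rating points


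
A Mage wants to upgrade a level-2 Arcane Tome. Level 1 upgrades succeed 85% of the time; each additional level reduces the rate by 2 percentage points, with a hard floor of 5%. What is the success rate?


raw_rate = 85 - 2 * (2 - 1)
= 85 - 2 * 1
= 85 - 2
= 83
Apply floor: max(83, 5) = 83%

83%


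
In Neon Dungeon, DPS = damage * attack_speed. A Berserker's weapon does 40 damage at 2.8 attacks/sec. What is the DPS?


DPS = damage * attack_speed
= 40 * 2.8
= 112.0

112.0 DPS


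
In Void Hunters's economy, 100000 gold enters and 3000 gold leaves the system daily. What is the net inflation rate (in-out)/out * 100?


Net gold = 100000 - 3000 = 97000
Inflation rate = net / sunk * 100 = 97000 / 3000 * 100
= 32.333333 * 100
= 3233.33%

3233.33%


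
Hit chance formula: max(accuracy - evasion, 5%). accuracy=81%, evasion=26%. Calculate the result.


accuracy - evasion = 81 - 26 = 55
Apply floor: max(55, 5) = 55
Hit chance = 55%

55%


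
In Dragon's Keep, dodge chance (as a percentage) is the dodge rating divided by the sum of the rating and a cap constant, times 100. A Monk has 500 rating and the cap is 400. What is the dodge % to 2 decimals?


dodge% = 500 / (500 + 400) * 100
= 500 / 900 * 100
= 0.555556 * 100
= 55.56%

55.56%


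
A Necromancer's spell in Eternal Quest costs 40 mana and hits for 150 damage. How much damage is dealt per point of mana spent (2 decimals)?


Efficiency = damage / mana
= 150 / 40
= 3.75

3.75 dmg/mana


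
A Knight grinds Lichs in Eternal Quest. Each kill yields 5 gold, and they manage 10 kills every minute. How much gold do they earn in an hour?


Gold per minute = 5 * 10 = 50
Gold per hour = 50 * 60 = 3000

3000 gold/hour


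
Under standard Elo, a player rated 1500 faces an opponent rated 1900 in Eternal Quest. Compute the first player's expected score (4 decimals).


Elo expected score: Ea = 1/(1 + 10^((Rb-Ra)/400))
Rb - Ra = 1900 - 1500 = 400
(Rb-Ra)/400 = 400/400 = 1.0
10^1.0 = 10.0
Ea = 1/(1 + 10.0) = 1/11.0 = 0.0909

0.0909


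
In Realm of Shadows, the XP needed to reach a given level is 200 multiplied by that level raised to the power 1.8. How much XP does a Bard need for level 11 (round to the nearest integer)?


XP = 200 * level^1.8
Substitute level = 11:
XP = 200 * 11^1.8
= 200 * 74.9043
= 14981

14981 XP


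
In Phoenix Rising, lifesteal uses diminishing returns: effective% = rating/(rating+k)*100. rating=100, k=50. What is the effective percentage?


effective% = rating / (rating + k) * 100
= 100 / (100 + 50) * 100
= 100 / 150 * 100
= 0.666667 * 100
= 66.67%

66.67%


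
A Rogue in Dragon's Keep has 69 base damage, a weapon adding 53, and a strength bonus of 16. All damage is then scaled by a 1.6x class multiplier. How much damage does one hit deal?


Sum base + weapon + str = 69 + 53 + 16 = 138
Multiply by 1.6:
138 * 1.6 = 220.8

220.8 damage


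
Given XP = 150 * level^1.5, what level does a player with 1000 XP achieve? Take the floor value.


XP = 150 * level^1.5, so level = (XP / 150)^(1/1.5)
= (1000 / 150)^(1/1.5)
= 6.6667^0.6667
= 3.5422
Floor: level = 3

level 3


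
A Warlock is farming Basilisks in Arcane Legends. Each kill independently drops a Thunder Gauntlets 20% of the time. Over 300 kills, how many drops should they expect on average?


Expected drops = kills * (drop_rate / 100)
= 300 * (20 / 100)
= 300 * 0.2
= 60.0

60.0 drops


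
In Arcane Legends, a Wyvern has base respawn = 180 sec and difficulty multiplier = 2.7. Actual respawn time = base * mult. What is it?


Respawn time = base * multiplier
= 180 * 2.7
= 486.0 seconds

486.0 seconds


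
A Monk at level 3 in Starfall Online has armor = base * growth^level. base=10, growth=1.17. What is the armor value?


value = base * growth^level
= 10 * 1.17^3
= 10 * 1.601613
= 16.02

16.02 armor


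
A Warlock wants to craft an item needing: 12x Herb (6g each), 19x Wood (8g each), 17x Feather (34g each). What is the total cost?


Cost breakdown:
  Herb: 12 * 6 = 72
  Wood: 19 * 8 = 152
  Feather: 17 * 34 = 578
Total = 72 + 152 + 578 = 802

802 gold


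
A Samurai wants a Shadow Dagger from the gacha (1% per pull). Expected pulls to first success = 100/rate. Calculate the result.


Expected pulls for a geometric distribution = 1/p = 100 / rate%
= 100 / 1
= 100.0

100.0 pulls


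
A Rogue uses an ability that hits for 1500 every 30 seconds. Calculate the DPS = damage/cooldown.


DPS = damage / cooldown
= 1500 / 30
= 50.00

50.00 DPS


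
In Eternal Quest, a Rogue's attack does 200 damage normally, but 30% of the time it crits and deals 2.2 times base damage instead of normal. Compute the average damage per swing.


E[dmg] = base * (1 + crit_chance * (crit_mult - 1))
cc as decimal = 30/100 = 0.3
cm - 1 = 2.2 - 1 = 1.2
Bonus factor = 0.3 * 1.2 = 0.36
Total multiplier = 1 + 0.36 = 1.36
Expected damage = 200 * 1.36 = 272.00

272.00 damage


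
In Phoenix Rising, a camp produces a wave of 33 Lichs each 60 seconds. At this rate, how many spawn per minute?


Spawns per minute = count * (60 / interval)
= 33 * (60 / 60)
= 33 * 1.0
= 33.0

33.0 per minute


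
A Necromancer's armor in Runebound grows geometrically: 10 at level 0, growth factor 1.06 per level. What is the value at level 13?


value = base * growth^level
= 10 * 1.06^13
= 10 * 2.132928
= 21.33

21.33 armor


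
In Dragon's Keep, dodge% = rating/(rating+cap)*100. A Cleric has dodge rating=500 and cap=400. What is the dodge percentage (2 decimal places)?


dodge% = 500 / (500 + 400) * 100
= 500 / 900 * 100
= 0.555556 * 100
= 55.56%

55.56%


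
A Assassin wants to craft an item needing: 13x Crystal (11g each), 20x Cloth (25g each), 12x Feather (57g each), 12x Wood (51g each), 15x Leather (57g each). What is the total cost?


Cost breakdown:
  Crystal: 13 * 11 = 143
  Cloth: 20 * 25 = 500
  Feather: 12 * 57 = 684
  Wood: 12 * 51 = 612
  Leather: 15 * 57 = 855
Total = 143 + 500 + 684 + 612 + 855 = 2794

2794 gold


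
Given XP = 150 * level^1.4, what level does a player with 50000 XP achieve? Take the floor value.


XP = 150 * level^1.4, so level = (XP / 150)^(1/1.4)
= (50000 / 150)^(1/1.4)
= 333.3333^0.7143
= 63.3952
Floor: level = 63

level 63


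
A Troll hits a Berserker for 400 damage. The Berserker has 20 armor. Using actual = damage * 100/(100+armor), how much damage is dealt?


actual = 400 * 100 / (100 + 20)
= 400 * 100 / 120
= 40000 / 120
= 333.33

333.33 damage


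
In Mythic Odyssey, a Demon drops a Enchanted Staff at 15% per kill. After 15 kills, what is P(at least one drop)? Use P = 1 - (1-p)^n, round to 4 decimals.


P(at least one) = 1 - P(none) = 1 - (1-p)^n
p = 15/100 = 0.15
1 - p = 0.85
(1 - p)^15 = 0.85^15 = 0.087354
P(at least one) = 1 - 0.087354 = 0.9126

0.9126


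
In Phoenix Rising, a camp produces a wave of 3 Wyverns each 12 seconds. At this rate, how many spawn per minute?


Spawns per minute = count * (60 / interval)
= 3 * (60 / 12)
= 3 * 5.0
= 15.0

15.0 per minute


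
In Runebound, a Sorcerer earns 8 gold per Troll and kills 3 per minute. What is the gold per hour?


Gold per minute = 8 * 3 = 24
Gold per hour = 24 * 60 = 1440

1440 gold/hour


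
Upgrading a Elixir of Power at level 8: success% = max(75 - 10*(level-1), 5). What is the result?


raw_rate = 75 - 10 * (8 - 1)
= 75 - 10 * 7
= 75 - 70
= 5
Apply floor: max(5, 5) = 5%

5%


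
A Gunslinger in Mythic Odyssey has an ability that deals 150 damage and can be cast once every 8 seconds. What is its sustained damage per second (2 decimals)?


DPS = damage / cooldown
= 150 / 8
= 18.75

18.75 DPS


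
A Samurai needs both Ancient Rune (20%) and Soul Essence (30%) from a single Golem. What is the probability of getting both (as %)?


For independent events, P(both) = P(A) * P(B)
= 20% * 30%
= 600 / 100 %
= 6.0%

6.0%


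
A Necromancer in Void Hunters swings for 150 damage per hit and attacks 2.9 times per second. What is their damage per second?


DPS = damage * attack_speed
= 150 * 2.9
= 435.0

435.0 DPS


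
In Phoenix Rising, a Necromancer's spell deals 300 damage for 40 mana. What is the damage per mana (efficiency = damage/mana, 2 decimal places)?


Efficiency = damage / mana
= 300 / 40
= 7.50

7.50 dmg/mana


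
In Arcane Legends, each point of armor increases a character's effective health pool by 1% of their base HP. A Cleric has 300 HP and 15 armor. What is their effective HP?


EHP = 300 * (1 + 15/100)
= 300 * (1 + 0.15)
= 300 * 1.15
= 345.0

345.0 EHP


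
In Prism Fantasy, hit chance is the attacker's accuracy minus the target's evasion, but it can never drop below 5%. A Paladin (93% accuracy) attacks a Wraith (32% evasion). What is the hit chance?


accuracy - evasion = 93 - 32 = 61
Apply floor: max(61, 5) = 61
Hit chance = 61%

61%


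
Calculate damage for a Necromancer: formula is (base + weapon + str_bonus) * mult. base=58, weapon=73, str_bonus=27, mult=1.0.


Sum base + weapon + str = 58 + 73 + 27 = 158
Multiply by 1.0:
158 * 1.0 = 158.0

158.0 damage


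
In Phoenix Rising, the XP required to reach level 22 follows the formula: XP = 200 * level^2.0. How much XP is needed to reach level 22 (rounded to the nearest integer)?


XP = 200 * level^2.0
Substitute level = 22:
XP = 200 * 22^2.0
= 200 * 484.0
= 96800

96800 XP


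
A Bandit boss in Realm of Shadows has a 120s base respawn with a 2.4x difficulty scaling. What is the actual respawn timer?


Respawn time = base * multiplier
= 120 * 2.4
= 288.0 seconds

288.0 seconds


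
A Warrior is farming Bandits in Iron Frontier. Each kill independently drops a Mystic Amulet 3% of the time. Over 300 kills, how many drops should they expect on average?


Expected drops = kills * (drop_rate / 100)
= 300 * (3 / 100)
= 300 * 0.03
= 9.0

9.0 drops


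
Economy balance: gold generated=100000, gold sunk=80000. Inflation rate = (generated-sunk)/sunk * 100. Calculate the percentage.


Net gold = 100000 - 80000 = 20000
Inflation rate = net / sunk * 100 = 20000 / 80000 * 100
= 0.25 * 100
= 25.00%

25.00%


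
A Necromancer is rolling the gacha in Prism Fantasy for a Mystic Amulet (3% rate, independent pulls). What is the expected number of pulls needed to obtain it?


Expected pulls for a geometric distribution = 1/p = 100 / rate%
= 100 / 3
= 33.33

33.33 pulls


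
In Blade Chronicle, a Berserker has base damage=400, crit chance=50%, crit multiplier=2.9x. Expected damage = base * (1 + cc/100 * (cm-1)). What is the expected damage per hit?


E[dmg] = base * (1 + crit_chance * (crit_mult - 1))
cc as decimal = 50/100 = 0.5
cm - 1 = 2.9 - 1 = 1.9
Bonus factor = 0.5 * 1.9 = 0.95
Total multiplier = 1 + 0.95 = 1.95
Expected damage = 400 * 1.95 = 780.00

780.00 damage


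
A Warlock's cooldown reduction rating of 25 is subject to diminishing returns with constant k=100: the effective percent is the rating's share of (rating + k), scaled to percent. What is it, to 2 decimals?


effective% = rating / (rating + k) * 100
= 25 / (25 + 100) * 100
= 25 / 125 * 100
= 0.2 * 100
= 20.00%

20.00%


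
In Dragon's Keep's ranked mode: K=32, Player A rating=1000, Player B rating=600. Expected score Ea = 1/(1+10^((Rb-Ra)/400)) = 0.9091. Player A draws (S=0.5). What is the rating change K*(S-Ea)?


Elo update: delta = K * (S - Ea), where S = 0.5 (draws)
S - Ea = 0.5 - 0.9091 = -0.4091
Rating change = 32 * -0.4091
= -13.09

-13.09 rating points


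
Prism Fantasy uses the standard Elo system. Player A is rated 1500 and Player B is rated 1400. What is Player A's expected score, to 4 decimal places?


Elo expected score: Ea = 1/(1 + 10^((Rb-Ra)/400))
Rb - Ra = 1400 - 1500 = -100
(Rb-Ra)/400 = -100/400 = -0.25
10^-0.25 = 0.562341
Ea = 1/(1 + 0.562341) = 1/1.562341 = 0.6401

0.6401


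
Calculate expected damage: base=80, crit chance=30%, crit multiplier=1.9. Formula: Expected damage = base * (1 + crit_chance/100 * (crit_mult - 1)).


E[dmg] = base * (1 + crit_chance * (crit_mult - 1))
cc as decimal = 30/100 = 0.3
cm - 1 = 1.9 - 1 = 0.9
Bonus factor = 0.3 * 0.9 = 0.27
Total multiplier = 1 + 0.27 = 1.27
Expected damage = 80 * 1.27 = 101.60

101.60 damage


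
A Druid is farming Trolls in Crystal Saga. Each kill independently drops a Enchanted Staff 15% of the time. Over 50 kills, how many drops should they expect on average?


Expected drops = kills * (drop_rate / 100)
= 50 * (15 / 100)
= 50 * 0.15
= 7.5

7.5 drops
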